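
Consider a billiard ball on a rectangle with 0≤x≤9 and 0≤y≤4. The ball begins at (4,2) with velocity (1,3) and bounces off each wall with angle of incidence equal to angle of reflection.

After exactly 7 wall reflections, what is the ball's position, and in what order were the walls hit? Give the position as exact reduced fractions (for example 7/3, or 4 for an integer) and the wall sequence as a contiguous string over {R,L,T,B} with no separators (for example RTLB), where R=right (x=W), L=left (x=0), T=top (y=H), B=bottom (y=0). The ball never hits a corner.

1. t=2/3 → T at (14/3,4); v=(1,-3)
2. t=4/3 → B at (6,0); v=(1,3)
3. t=4/3 → T at (22/3,4); v=(1,-3)
4. t=4/3 → B at (26/3,0); v=(1,3)
5. t=1/3 → R at (9,1); v=(-1,3)
6. t=1 → T at (8,4); v=(-1,-3)
7. t=4/3 → B at (20/3,0); v=(-1,3)

Final position: (20/3,0)
Wall sequence: TBTBRTB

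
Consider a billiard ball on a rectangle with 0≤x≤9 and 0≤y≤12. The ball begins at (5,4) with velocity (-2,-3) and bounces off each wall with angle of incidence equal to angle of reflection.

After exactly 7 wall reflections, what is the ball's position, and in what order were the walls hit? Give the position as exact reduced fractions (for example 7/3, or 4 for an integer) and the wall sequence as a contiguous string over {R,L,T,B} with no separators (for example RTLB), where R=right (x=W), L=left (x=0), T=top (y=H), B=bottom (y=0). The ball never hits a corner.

1. t=4/3 → B at (7/3,0); v=(-2,3)
2. t=7/6 → L at (0,7/2); v=(2,3)
3. t=17/6 → T at (17/3,12); v=(2,-3)
4. t=5/3 → R at (9,7); v=(-2,-3)
5. t=7/3 → B at (13/3,0); v=(-2,3)
6. t=13/6 → L at (0,13/2); v=(2,3)
7. t=11/6 → T at (11/3,12); v=(2,-3)

Final position: (11/3,12)
Wall sequence: BLTRBLT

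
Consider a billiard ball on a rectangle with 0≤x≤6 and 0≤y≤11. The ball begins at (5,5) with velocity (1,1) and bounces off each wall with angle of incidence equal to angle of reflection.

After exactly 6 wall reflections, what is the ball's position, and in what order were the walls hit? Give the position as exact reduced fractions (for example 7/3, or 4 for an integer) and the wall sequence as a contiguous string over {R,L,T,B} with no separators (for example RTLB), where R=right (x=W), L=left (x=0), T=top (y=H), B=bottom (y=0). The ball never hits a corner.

1. t=1 → R at (6,6); v=(-1,1)
2. t=5 → T at (1,11); v=(-1,-1)
3. t=1 → L at (0,10); v=(1,-1)
4. t=6 → R at (6,4); v=(-1,-1)
5. t=4 → B at (2,0); v=(-1,1)
6. t=2 → L at (0,2); v=(1,1)

Final position: (0,2)
Wall sequence: RTLRBL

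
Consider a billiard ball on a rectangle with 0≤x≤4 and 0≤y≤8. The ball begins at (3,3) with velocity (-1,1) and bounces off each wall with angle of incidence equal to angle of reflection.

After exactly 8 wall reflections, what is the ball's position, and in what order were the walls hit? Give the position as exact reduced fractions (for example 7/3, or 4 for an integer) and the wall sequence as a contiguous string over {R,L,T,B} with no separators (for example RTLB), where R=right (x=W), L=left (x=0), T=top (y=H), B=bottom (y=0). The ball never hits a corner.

Final position: (2,8)
Wall sequence: LTRLBRLT

1. t=3 → L at (0,6); v=(1,1)
2. t=2 → T at (2,8); v=(1,-1)
3. t=2 → R at (4,6); v=(-1,-1)
4. t=4 → L at (0,2); v=(1,-1)
5. t=2 → B at (2,0); v=(1,1)
6. t=2 → R at (4,2); v=(-1,1)
7. t=4 → L at (0,6); v=(1,1)
8. t=2 → T at (2,8); v=(1,-1)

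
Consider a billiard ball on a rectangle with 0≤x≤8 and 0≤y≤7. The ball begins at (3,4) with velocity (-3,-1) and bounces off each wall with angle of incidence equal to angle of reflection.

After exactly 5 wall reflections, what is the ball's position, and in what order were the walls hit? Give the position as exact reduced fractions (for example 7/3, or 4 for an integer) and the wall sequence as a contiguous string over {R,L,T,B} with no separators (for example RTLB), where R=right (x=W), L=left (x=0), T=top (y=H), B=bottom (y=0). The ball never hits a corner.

Final position: (8,5)
Wall sequence: LRBLR

1. t=1 → L at (0,3); v=(3,-1)
2. t=8/3 → R at (8,1/3); v=(-3,-1)
3. t=1/3 → B at (7,0); v=(-3,1)
4. t=7/3 → L at (0,7/3); v=(3,1)
5. t=8/3 → R at (8,5); v=(-3,1)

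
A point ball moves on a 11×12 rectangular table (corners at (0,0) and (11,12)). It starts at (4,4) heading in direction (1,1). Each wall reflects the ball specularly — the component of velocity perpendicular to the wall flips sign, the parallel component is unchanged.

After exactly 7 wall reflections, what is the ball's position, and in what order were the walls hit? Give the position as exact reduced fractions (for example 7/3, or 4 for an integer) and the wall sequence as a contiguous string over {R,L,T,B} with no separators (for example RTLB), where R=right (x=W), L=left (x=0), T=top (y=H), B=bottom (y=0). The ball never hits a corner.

Final position: (0,4)
Wall sequence: RTLBRTL

1. t=7 → R at (11,11); v=(-1,1)
2. t=1 → T at (10,12); v=(-1,-1)
3. t=10 → L at (0,2); v=(1,-1)
4. t=2 → B at (2,0); v=(1,1)
5. t=9 → R at (11,9); v=(-1,1)
6. t=3 → T at (8,12); v=(-1,-1)
7. t=8 → L at (0,4); v=(1,-1)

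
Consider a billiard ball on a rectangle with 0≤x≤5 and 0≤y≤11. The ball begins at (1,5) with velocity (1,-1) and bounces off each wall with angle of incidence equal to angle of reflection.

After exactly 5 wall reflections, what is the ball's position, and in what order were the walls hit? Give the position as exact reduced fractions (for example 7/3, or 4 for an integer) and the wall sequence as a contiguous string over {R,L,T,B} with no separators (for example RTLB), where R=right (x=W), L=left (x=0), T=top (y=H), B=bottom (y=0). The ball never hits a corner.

1. t=4 → R at (5,1); v=(-1,-1)
2. t=1 → B at (4,0); v=(-1,1)
3. t=4 → L at (0,4); v=(1,1)
4. t=5 → R at (5,9); v=(-1,1)
5. t=2 → T at (3,11); v=(-1,-1)

Final position: (3,11)
Wall sequence: RBLRT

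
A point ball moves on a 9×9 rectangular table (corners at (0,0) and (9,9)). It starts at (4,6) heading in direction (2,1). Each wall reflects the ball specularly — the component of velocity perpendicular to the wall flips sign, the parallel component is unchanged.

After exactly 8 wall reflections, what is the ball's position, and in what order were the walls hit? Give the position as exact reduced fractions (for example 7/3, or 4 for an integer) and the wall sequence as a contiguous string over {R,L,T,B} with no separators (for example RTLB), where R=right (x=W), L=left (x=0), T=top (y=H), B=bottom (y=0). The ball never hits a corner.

1. t=5/2 → R at (9,17/2); v=(-2,1)
2. t=1/2 → T at (8,9); v=(-2,-1)
3. t=4 → L at (0,5); v=(2,-1)
4. t=9/2 → R at (9,1/2); v=(-2,-1)
5. t=1/2 → B at (8,0); v=(-2,1)
6. t=4 → L at (0,4); v=(2,1)
7. t=9/2 → R at (9,17/2); v=(-2,1)
8. t=1/2 → T at (8,9); v=(-2,-1)

Final position: (8,9)
Wall sequence: RTLRBLRT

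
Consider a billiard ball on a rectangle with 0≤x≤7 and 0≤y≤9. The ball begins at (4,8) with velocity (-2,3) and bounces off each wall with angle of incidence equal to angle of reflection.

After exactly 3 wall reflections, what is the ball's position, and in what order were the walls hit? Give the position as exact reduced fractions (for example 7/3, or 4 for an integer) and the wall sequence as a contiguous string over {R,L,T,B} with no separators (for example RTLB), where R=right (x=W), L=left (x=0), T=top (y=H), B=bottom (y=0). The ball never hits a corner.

Final position: (8/3,0)
Wall sequence: TLB

1. t=1/3 → T at (10/3,9); v=(-2,-3)
2. t=5/3 → L at (0,4); v=(2,-3)
3. t=4/3 → B at (8/3,0); v=(2,3)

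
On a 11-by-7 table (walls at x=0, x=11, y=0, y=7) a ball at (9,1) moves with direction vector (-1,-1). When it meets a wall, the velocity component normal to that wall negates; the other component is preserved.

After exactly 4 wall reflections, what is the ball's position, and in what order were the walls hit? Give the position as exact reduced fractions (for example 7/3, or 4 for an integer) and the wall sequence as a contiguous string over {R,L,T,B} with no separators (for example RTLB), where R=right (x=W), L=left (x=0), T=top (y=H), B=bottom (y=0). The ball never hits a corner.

Final position: (6,0)
Wall sequence: BTLB

1. t=1 → B at (8,0); v=(-1,1)
2. t=7 → T at (1,7); v=(-1,-1)
3. t=1 → L at (0,6); v=(1,-1)
4. t=6 → B at (6,0); v=(1,1)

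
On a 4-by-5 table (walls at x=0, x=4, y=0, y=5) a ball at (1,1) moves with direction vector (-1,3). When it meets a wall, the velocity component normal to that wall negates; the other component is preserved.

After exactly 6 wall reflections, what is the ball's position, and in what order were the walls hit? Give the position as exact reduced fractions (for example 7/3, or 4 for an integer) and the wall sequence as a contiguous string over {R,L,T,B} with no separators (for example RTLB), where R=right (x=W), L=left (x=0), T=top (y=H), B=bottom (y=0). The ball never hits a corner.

1. t=1 → L at (0,4); v=(1,3)
2. t=1/3 → T at (1/3,5); v=(1,-3)
3. t=5/3 → B at (2,0); v=(1,3)
4. t=5/3 → T at (11/3,5); v=(1,-3)
5. t=1/3 → R at (4,4); v=(-1,-3)
6. t=4/3 → B at (8/3,0); v=(-1,3)

Final position: (8/3,0)
Wall sequence: LTBTRB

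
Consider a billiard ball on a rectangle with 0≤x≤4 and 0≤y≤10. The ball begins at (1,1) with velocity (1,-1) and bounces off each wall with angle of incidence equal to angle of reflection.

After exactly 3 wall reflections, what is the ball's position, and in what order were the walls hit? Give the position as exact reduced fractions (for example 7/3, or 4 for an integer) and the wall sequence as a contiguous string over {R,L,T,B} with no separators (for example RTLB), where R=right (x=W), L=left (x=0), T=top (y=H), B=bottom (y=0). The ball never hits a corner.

1. t=1 → B at (2,0); v=(1,1)
2. t=2 → R at (4,2); v=(-1,1)
3. t=4 → L at (0,6); v=(1,1)

Final position: (0,6)
Wall sequence: BRL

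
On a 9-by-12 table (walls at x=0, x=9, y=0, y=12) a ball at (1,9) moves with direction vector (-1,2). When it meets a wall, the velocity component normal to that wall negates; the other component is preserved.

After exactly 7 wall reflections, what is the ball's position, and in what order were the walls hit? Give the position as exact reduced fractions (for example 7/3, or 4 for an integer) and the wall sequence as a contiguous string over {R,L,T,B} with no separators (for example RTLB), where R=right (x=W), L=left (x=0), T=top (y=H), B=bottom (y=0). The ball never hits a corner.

Final position: (1/2,0)
Wall sequence: LTBRTLB

1. t=1 → L at (0,11); v=(1,2)
2. t=1/2 → T at (1/2,12); v=(1,-2)
3. t=6 → B at (13/2,0); v=(1,2)
4. t=5/2 → R at (9,5); v=(-1,2)
5. t=7/2 → T at (11/2,12); v=(-1,-2)
6. t=11/2 → L at (0,1); v=(1,-2)
7. t=1/2 → B at (1/2,0); v=(1,2)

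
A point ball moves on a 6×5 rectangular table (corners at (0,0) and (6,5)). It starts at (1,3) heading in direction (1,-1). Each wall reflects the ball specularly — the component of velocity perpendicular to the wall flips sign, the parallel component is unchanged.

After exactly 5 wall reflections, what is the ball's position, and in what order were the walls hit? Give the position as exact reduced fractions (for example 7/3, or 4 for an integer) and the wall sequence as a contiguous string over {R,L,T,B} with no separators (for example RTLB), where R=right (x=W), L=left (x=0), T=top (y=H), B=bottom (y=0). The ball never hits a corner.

Final position: (2,0)
Wall sequence: BRTLB

1. t=3 → B at (4,0); v=(1,1)
2. t=2 → R at (6,2); v=(-1,1)
3. t=3 → T at (3,5); v=(-1,-1)
4. t=3 → L at (0,2); v=(1,-1)
5. t=2 → B at (2,0); v=(1,1)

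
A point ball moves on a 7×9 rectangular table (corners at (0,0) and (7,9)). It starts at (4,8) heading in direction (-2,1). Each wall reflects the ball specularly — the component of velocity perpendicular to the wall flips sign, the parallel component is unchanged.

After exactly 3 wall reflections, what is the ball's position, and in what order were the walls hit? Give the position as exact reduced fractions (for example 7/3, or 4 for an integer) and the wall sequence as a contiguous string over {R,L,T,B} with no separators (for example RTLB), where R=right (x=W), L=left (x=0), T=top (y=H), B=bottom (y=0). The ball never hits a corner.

Final position: (7,9/2)
Wall sequence: TLR

1. t=1 → T at (2,9); v=(-2,-1)
2. t=1 → L at (0,8); v=(2,-1)
3. t=7/2 → R at (7,9/2); v=(-2,-1)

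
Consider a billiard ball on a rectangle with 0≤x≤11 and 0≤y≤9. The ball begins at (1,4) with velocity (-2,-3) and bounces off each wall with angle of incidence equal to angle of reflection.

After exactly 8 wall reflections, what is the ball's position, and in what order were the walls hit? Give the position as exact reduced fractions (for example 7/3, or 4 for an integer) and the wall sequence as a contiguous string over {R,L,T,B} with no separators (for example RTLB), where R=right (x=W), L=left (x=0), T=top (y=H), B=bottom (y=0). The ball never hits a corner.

1. t=1/2 → L at (0,5/2); v=(2,-3)
2. t=5/6 → B at (5/3,0); v=(2,3)
3. t=3 → T at (23/3,9); v=(2,-3)
4. t=5/3 → R at (11,4); v=(-2,-3)
5. t=4/3 → B at (25/3,0); v=(-2,3)
6. t=3 → T at (7/3,9); v=(-2,-3)
7. t=7/6 → L at (0,11/2); v=(2,-3)
8. t=11/6 → B at (11/3,0); v=(2,3)

Final position: (11/3,0)
Wall sequence: LBTRBTLB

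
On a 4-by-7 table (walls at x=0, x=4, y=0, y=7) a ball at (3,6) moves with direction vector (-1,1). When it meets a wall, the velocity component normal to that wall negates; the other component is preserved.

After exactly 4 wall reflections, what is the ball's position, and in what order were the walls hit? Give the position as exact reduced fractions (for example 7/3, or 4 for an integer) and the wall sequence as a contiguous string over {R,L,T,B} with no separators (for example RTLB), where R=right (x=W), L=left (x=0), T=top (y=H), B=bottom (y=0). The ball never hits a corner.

1. t=1 → T at (2,7); v=(-1,-1)
2. t=2 → L at (0,5); v=(1,-1)
3. t=4 → R at (4,1); v=(-1,-1)
4. t=1 → B at (3,0); v=(-1,1)

Final position: (3,0)
Wall sequence: TLRB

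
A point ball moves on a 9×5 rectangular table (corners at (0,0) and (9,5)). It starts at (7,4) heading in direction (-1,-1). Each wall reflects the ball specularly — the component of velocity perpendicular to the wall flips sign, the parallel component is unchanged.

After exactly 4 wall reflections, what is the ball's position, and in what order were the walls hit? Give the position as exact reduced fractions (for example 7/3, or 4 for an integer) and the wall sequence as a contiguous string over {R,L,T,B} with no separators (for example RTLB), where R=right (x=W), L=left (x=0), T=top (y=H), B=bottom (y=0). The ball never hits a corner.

Final position: (7,0)
Wall sequence: BLTB

1. t=4 → B at (3,0); v=(-1,1)
2. t=3 → L at (0,3); v=(1,1)
3. t=2 → T at (2,5); v=(1,-1)
4. t=5 → B at (7,0); v=(1,1)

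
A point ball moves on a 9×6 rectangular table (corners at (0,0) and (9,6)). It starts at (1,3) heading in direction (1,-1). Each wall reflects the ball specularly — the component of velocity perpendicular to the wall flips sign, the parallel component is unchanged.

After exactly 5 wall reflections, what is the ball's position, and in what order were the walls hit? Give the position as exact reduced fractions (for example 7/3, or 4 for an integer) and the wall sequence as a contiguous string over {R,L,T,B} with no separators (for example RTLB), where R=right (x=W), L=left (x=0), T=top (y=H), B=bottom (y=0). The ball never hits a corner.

1. t=3 → B at (4,0); v=(1,1)
2. t=5 → R at (9,5); v=(-1,1)
3. t=1 → T at (8,6); v=(-1,-1)
4. t=6 → B at (2,0); v=(-1,1)
5. t=2 → L at (0,2); v=(1,1)

Final position: (0,2)
Wall sequence: BRTBL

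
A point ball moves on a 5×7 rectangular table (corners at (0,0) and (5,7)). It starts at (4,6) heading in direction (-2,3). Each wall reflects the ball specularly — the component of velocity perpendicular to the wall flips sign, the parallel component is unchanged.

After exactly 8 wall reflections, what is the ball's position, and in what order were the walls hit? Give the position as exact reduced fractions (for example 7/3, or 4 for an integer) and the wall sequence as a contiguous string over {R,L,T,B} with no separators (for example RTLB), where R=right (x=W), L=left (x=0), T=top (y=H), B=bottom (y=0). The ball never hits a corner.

Final position: (5,13/2)
Wall sequence: TLBRTLBR

1. t=1/3 → T at (10/3,7); v=(-2,-3)
2. t=5/3 → L at (0,2); v=(2,-3)
3. t=2/3 → B at (4/3,0); v=(2,3)
4. t=11/6 → R at (5,11/2); v=(-2,3)
5. t=1/2 → T at (4,7); v=(-2,-3)
6. t=2 → L at (0,1); v=(2,-3)
7. t=1/3 → B at (2/3,0); v=(2,3)
8. t=13/6 → R at (5,13/2); v=(-2,3)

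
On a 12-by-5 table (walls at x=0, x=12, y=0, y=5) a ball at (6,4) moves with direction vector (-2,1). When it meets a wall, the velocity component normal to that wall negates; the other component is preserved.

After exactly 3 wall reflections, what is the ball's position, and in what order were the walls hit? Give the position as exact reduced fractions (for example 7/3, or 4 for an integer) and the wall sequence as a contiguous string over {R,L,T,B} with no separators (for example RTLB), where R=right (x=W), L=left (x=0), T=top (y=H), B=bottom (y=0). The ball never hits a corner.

1. t=1 → T at (4,5); v=(-2,-1)
2. t=2 → L at (0,3); v=(2,-1)
3. t=3 → B at (6,0); v=(2,1)

Final position: (6,0)
Wall sequence: TLB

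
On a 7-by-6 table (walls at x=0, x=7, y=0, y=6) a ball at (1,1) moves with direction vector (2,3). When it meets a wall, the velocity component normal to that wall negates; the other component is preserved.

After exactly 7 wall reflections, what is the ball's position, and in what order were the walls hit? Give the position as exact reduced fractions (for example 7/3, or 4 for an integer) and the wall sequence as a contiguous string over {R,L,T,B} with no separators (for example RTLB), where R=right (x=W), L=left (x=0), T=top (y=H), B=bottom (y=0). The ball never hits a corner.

1. t=5/3 → T at (13/3,6); v=(2,-3)
2. t=4/3 → R at (7,2); v=(-2,-3)
3. t=2/3 → B at (17/3,0); v=(-2,3)
4. t=2 → T at (5/3,6); v=(-2,-3)
5. t=5/6 → L at (0,7/2); v=(2,-3)
6. t=7/6 → B at (7/3,0); v=(2,3)
7. t=2 → T at (19/3,6); v=(2,-3)

Final position: (19/3,6)
Wall sequence: TRBTLBT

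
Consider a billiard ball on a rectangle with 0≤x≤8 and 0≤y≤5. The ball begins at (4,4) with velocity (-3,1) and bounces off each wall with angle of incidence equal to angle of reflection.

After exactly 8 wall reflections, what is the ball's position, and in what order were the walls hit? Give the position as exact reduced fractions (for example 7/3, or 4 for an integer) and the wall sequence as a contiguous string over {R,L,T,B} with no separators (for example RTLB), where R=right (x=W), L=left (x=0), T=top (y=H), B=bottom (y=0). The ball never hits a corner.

Final position: (0,4)
Wall sequence: TLRBLRTL

1. t=1 → T at (1,5); v=(-3,-1)
2. t=1/3 → L at (0,14/3); v=(3,-1)
3. t=8/3 → R at (8,2); v=(-3,-1)
4. t=2 → B at (2,0); v=(-3,1)
5. t=2/3 → L at (0,2/3); v=(3,1)
6. t=8/3 → R at (8,10/3); v=(-3,1)
7. t=5/3 → T at (3,5); v=(-3,-1)
8. t=1 → L at (0,4); v=(3,-1)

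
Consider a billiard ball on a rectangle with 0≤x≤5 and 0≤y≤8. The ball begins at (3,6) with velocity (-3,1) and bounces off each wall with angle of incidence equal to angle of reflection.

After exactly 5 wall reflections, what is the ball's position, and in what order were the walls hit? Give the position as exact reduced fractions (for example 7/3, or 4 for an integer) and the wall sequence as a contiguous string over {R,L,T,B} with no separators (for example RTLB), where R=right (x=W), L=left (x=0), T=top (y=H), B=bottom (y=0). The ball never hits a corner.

Final position: (5,4)
Wall sequence: LTRLR

1. t=1 → L at (0,7); v=(3,1)
2. t=1 → T at (3,8); v=(3,-1)
3. t=2/3 → R at (5,22/3); v=(-3,-1)
4. t=5/3 → L at (0,17/3); v=(3,-1)
5. t=5/3 → R at (5,4); v=(-3,-1)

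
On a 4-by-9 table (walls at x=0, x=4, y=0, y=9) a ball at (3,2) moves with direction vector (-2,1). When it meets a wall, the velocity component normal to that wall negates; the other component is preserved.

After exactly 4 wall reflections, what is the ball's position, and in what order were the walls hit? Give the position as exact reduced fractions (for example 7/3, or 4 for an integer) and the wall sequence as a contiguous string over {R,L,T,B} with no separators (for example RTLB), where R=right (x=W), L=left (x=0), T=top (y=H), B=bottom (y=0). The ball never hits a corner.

Final position: (3,9)
Wall sequence: LRLT

1. t=3/2 → L at (0,7/2); v=(2,1)
2. t=2 → R at (4,11/2); v=(-2,1)
3. t=2 → L at (0,15/2); v=(2,1)
4. t=3/2 → T at (3,9); v=(2,-1)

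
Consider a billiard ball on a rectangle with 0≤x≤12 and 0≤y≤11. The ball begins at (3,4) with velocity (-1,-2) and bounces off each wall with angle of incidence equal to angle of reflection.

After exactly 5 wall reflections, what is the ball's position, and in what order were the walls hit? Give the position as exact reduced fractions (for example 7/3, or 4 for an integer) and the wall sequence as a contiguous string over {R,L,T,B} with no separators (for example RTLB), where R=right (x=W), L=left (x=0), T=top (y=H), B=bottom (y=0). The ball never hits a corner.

Final position: (12,4)
Wall sequence: BLTBR

1. t=2 → B at (1,0); v=(-1,2)
2. t=1 → L at (0,2); v=(1,2)
3. t=9/2 → T at (9/2,11); v=(1,-2)
4. t=11/2 → B at (10,0); v=(1,2)
5. t=2 → R at (12,4); v=(-1,2)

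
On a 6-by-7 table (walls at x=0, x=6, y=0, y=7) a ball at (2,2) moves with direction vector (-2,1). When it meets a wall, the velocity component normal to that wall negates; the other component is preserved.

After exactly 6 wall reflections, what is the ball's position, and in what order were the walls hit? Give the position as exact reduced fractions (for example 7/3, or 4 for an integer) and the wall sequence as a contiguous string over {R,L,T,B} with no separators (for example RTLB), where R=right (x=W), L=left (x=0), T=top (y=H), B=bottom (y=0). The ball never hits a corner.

1. t=1 → L at (0,3); v=(2,1)
2. t=3 → R at (6,6); v=(-2,1)
3. t=1 → T at (4,7); v=(-2,-1)
4. t=2 → L at (0,5); v=(2,-1)
5. t=3 → R at (6,2); v=(-2,-1)
6. t=2 → B at (2,0); v=(-2,1)

Final position: (2,0)
Wall sequence: LRTLRB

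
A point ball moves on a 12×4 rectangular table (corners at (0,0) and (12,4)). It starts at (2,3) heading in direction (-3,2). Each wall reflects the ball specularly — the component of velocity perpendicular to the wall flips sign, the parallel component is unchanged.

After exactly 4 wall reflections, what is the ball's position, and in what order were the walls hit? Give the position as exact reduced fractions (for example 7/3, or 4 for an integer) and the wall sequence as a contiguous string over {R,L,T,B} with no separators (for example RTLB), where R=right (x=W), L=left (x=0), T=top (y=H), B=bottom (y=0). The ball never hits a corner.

Final position: (23/2,4)
Wall sequence: TLBT

1. t=1/2 → T at (1/2,4); v=(-3,-2)
2. t=1/6 → L at (0,11/3); v=(3,-2)
3. t=11/6 → B at (11/2,0); v=(3,2)
4. t=2 → T at (23/2,4); v=(3,-2)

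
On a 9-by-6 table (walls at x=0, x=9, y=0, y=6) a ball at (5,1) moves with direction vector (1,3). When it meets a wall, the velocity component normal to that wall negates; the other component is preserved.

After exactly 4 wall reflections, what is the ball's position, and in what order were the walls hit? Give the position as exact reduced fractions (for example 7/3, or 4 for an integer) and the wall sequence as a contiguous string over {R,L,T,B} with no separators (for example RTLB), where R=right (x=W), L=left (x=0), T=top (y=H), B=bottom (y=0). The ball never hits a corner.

Final position: (22/3,6)
Wall sequence: TBRT

1. t=5/3 → T at (20/3,6); v=(1,-3)
2. t=2 → B at (26/3,0); v=(1,3)
3. t=1/3 → R at (9,1); v=(-1,3)
4. t=5/3 → T at (22/3,6); v=(-1,-3)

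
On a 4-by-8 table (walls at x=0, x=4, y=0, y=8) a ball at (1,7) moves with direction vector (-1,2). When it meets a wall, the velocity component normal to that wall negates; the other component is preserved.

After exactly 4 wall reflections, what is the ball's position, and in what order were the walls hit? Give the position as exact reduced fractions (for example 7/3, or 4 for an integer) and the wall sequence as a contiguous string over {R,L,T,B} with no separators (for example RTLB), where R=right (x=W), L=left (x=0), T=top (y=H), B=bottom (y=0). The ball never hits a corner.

1. t=1/2 → T at (1/2,8); v=(-1,-2)
2. t=1/2 → L at (0,7); v=(1,-2)
3. t=7/2 → B at (7/2,0); v=(1,2)
4. t=1/2 → R at (4,1); v=(-1,2)

Final position: (4,1)
Wall sequence: TLBR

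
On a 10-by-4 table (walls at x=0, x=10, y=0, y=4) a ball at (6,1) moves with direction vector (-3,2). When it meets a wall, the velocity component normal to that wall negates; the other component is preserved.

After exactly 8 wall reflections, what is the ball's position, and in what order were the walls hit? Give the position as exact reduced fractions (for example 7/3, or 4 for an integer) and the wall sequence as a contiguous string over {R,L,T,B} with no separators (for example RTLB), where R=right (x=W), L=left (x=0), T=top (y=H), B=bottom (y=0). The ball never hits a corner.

1. t=3/2 → T at (3/2,4); v=(-3,-2)
2. t=1/2 → L at (0,3); v=(3,-2)
3. t=3/2 → B at (9/2,0); v=(3,2)
4. t=11/6 → R at (10,11/3); v=(-3,2)
5. t=1/6 → T at (19/2,4); v=(-3,-2)
6. t=2 → B at (7/2,0); v=(-3,2)
7. t=7/6 → L at (0,7/3); v=(3,2)
8. t=5/6 → T at (5/2,4); v=(3,-2)

Final position: (5/2,4)
Wall sequence: TLBRTBLT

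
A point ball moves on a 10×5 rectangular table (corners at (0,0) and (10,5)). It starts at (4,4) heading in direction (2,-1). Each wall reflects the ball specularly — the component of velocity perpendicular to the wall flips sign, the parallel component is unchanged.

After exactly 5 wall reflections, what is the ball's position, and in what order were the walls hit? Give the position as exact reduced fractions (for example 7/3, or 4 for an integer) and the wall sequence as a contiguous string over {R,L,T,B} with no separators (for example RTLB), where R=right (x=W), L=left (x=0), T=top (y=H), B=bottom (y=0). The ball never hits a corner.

Final position: (10,1)
Wall sequence: RBLTR

1. t=3 → R at (10,1); v=(-2,-1)
2. t=1 → B at (8,0); v=(-2,1)
3. t=4 → L at (0,4); v=(2,1)
4. t=1 → T at (2,5); v=(2,-1)
5. t=4 → R at (10,1); v=(-2,-1)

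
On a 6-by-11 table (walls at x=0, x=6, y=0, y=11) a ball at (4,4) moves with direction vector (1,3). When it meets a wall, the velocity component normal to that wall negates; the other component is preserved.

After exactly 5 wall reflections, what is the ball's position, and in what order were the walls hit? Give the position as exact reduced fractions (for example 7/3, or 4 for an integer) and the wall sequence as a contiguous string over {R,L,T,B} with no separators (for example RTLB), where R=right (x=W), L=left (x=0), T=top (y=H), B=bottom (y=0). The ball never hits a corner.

1. t=2 → R at (6,10); v=(-1,3)
2. t=1/3 → T at (17/3,11); v=(-1,-3)
3. t=11/3 → B at (2,0); v=(-1,3)
4. t=2 → L at (0,6); v=(1,3)
5. t=5/3 → T at (5/3,11); v=(1,-3)

Final position: (5/3,11)
Wall sequence: RTBLT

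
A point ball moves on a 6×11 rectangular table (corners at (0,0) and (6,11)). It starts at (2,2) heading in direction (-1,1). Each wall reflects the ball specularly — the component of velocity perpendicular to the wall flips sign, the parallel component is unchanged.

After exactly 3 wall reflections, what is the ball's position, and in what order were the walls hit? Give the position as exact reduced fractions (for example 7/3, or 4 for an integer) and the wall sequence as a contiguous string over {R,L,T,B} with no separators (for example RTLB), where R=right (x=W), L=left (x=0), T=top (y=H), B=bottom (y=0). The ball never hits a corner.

1. t=2 → L at (0,4); v=(1,1)
2. t=6 → R at (6,10); v=(-1,1)
3. t=1 → T at (5,11); v=(-1,-1)

Final position: (5,11)
Wall sequence: LRT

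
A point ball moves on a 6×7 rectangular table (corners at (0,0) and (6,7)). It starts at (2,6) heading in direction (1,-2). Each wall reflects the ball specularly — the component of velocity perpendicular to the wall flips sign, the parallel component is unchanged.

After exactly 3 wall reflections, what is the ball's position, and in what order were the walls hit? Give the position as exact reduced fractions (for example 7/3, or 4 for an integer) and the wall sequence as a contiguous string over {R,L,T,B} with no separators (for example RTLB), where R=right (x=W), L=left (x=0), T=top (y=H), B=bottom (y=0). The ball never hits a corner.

Final position: (7/2,7)
Wall sequence: BRT

1. t=3 → B at (5,0); v=(1,2)
2. t=1 → R at (6,2); v=(-1,2)
3. t=5/2 → T at (7/2,7); v=(-1,-2)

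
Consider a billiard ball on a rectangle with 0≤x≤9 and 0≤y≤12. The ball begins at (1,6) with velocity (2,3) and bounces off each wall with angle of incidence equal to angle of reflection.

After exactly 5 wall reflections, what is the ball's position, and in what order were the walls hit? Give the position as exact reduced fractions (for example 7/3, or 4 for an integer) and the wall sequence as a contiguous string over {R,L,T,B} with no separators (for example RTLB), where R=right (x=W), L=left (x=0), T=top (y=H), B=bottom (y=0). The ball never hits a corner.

Final position: (3,12)
Wall sequence: TRBLT

1. t=2 → T at (5,12); v=(2,-3)
2. t=2 → R at (9,6); v=(-2,-3)
3. t=2 → B at (5,0); v=(-2,3)
4. t=5/2 → L at (0,15/2); v=(2,3)
5. t=3/2 → T at (3,12); v=(2,-3)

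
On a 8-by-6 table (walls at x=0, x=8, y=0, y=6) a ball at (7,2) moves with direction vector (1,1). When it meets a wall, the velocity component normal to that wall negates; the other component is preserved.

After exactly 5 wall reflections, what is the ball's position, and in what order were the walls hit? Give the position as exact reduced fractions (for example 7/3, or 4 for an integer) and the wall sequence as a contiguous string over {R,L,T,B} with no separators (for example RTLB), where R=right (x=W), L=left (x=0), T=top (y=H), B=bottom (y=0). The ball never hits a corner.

Final position: (7,6)
Wall sequence: RTLBT

1. t=1 → R at (8,3); v=(-1,1)
2. t=3 → T at (5,6); v=(-1,-1)
3. t=5 → L at (0,1); v=(1,-1)
4. t=1 → B at (1,0); v=(1,1)
5. t=6 → T at (7,6); v=(1,-1)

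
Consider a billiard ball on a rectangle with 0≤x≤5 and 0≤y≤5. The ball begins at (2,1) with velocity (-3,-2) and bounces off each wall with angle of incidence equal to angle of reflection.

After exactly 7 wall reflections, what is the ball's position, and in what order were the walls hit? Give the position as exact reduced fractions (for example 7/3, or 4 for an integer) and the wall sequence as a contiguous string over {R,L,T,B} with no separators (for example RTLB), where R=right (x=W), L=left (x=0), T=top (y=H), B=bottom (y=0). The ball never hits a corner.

1. t=1/2 → B at (1/2,0); v=(-3,2)
2. t=1/6 → L at (0,1/3); v=(3,2)
3. t=5/3 → R at (5,11/3); v=(-3,2)
4. t=2/3 → T at (3,5); v=(-3,-2)
5. t=1 → L at (0,3); v=(3,-2)
6. t=3/2 → B at (9/2,0); v=(3,2)
7. t=1/6 → R at (5,1/3); v=(-3,2)

Final position: (5,1/3)
Wall sequence: BLRTLBR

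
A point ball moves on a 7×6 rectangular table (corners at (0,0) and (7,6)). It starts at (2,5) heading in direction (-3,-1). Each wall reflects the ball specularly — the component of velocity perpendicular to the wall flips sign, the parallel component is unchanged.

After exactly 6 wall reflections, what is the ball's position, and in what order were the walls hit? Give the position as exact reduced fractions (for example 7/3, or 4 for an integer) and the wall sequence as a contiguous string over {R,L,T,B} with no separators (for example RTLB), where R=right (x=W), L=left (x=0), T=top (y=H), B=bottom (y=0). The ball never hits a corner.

1. t=2/3 → L at (0,13/3); v=(3,-1)
2. t=7/3 → R at (7,2); v=(-3,-1)
3. t=2 → B at (1,0); v=(-3,1)
4. t=1/3 → L at (0,1/3); v=(3,1)
5. t=7/3 → R at (7,8/3); v=(-3,1)
6. t=7/3 → L at (0,5); v=(3,1)

Final position: (0,5)
Wall sequence: LRBLRL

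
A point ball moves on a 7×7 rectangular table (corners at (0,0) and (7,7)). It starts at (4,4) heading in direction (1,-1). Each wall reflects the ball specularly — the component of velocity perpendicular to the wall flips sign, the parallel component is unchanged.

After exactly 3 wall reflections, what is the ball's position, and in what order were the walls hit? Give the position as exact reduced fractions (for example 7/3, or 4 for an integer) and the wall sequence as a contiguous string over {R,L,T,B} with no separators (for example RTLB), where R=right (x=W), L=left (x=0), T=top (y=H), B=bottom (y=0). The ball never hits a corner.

1. t=3 → R at (7,1); v=(-1,-1)
2. t=1 → B at (6,0); v=(-1,1)
3. t=6 → L at (0,6); v=(1,1)

Final position: (0,6)
Wall sequence: RBL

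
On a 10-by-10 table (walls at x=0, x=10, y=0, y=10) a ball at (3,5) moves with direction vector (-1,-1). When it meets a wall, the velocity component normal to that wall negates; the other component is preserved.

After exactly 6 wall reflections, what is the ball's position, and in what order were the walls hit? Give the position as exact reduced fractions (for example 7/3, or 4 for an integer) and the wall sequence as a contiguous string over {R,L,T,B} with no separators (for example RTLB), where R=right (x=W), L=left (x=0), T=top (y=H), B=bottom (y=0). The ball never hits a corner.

Final position: (2,0)
Wall sequence: LBRTLB

1. t=3 → L at (0,2); v=(1,-1)
2. t=2 → B at (2,0); v=(1,1)
3. t=8 → R at (10,8); v=(-1,1)
4. t=2 → T at (8,10); v=(-1,-1)
5. t=8 → L at (0,2); v=(1,-1)
6. t=2 → B at (2,0); v=(1,1)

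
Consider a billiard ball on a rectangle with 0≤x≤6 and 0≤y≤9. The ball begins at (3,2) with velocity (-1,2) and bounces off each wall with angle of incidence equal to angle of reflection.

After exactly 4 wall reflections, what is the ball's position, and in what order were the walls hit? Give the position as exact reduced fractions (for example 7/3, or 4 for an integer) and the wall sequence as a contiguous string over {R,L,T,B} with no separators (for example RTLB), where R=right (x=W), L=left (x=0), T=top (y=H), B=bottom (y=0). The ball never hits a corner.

1. t=3 → L at (0,8); v=(1,2)
2. t=1/2 → T at (1/2,9); v=(1,-2)
3. t=9/2 → B at (5,0); v=(1,2)
4. t=1 → R at (6,2); v=(-1,2)

Final position: (6,2)
Wall sequence: LTBR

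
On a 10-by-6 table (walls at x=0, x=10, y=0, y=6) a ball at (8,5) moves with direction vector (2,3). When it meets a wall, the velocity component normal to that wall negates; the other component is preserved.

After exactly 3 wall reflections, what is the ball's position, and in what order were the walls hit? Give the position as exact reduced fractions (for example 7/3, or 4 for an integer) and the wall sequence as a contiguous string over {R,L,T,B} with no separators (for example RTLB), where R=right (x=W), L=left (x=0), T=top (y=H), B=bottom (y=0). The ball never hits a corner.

1. t=1/3 → T at (26/3,6); v=(2,-3)
2. t=2/3 → R at (10,4); v=(-2,-3)
3. t=4/3 → B at (22/3,0); v=(-2,3)

Final position: (22/3,0)
Wall sequence: TRB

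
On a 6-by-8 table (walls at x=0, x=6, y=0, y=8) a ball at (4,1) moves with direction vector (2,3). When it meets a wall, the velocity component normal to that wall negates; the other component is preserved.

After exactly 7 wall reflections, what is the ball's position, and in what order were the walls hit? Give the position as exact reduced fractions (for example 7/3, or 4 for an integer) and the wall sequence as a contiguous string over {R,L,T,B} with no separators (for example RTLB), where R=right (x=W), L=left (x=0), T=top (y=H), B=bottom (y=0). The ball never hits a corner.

1. t=1 → R at (6,4); v=(-2,3)
2. t=4/3 → T at (10/3,8); v=(-2,-3)
3. t=5/3 → L at (0,3); v=(2,-3)
4. t=1 → B at (2,0); v=(2,3)
5. t=2 → R at (6,6); v=(-2,3)
6. t=2/3 → T at (14/3,8); v=(-2,-3)
7. t=7/3 → L at (0,1); v=(2,-3)

Final position: (0,1)
Wall sequence: RTLBRTL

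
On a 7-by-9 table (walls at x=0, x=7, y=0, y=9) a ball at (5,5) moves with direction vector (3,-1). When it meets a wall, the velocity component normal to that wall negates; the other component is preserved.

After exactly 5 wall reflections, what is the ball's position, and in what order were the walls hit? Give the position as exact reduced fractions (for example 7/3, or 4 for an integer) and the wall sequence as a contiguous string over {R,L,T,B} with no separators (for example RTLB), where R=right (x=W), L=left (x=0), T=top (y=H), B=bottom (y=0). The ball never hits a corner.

1. t=2/3 → R at (7,13/3); v=(-3,-1)
2. t=7/3 → L at (0,2); v=(3,-1)
3. t=2 → B at (6,0); v=(3,1)
4. t=1/3 → R at (7,1/3); v=(-3,1)
5. t=7/3 → L at (0,8/3); v=(3,1)

Final position: (0,8/3)
Wall sequence: RLBRL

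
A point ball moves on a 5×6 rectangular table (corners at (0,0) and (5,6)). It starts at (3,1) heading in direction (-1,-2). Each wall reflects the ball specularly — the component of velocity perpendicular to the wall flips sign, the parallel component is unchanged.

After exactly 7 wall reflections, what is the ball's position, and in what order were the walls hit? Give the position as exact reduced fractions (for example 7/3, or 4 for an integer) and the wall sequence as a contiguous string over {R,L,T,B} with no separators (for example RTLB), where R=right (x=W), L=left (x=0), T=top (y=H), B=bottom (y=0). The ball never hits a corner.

1. t=1/2 → B at (5/2,0); v=(-1,2)
2. t=5/2 → L at (0,5); v=(1,2)
3. t=1/2 → T at (1/2,6); v=(1,-2)
4. t=3 → B at (7/2,0); v=(1,2)
5. t=3/2 → R at (5,3); v=(-1,2)
6. t=3/2 → T at (7/2,6); v=(-1,-2)
7. t=3 → B at (1/2,0); v=(-1,2)

Final position: (1/2,0)
Wall sequence: BLTBRTB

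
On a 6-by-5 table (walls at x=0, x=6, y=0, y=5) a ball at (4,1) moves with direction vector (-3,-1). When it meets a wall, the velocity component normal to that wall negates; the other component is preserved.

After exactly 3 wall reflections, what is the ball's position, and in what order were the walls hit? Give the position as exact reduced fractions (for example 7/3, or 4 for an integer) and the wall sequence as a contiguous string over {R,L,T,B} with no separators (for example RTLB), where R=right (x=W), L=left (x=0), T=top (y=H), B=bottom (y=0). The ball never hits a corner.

Final position: (6,7/3)
Wall sequence: BLR

1. t=1 → B at (1,0); v=(-3,1)
2. t=1/3 → L at (0,1/3); v=(3,1)
3. t=2 → R at (6,7/3); v=(-3,1)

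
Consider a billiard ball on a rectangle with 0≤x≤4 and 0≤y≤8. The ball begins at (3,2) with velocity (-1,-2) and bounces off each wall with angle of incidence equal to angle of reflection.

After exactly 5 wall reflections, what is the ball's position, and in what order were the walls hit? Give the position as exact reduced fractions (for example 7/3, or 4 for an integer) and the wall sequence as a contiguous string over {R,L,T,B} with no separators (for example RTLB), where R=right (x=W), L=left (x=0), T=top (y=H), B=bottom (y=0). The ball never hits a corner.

Final position: (2,0)
Wall sequence: BLTRB

1. t=1 → B at (2,0); v=(-1,2)
2. t=2 → L at (0,4); v=(1,2)
3. t=2 → T at (2,8); v=(1,-2)
4. t=2 → R at (4,4); v=(-1,-2)
5. t=2 → B at (2,0); v=(-1,2)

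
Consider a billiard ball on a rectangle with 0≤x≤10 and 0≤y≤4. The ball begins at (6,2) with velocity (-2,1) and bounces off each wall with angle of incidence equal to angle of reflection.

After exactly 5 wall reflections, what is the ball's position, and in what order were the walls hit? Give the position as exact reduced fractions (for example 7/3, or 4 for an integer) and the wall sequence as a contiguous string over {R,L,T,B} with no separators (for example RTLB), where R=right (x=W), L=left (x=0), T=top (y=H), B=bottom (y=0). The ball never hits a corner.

Final position: (6,4)
Wall sequence: TLBRT

1. t=2 → T at (2,4); v=(-2,-1)
2. t=1 → L at (0,3); v=(2,-1)
3. t=3 → B at (6,0); v=(2,1)
4. t=2 → R at (10,2); v=(-2,1)
5. t=2 → T at (6,4); v=(-2,-1)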